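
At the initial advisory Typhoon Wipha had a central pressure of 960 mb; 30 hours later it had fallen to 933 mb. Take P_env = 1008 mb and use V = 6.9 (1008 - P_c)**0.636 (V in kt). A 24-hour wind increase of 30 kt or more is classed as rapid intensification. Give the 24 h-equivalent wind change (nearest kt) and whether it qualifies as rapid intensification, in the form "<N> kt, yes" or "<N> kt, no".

V₁: ΔP = 48, V ≈ 6.9 × 48^0.636 ≈ 80.93 kt.
V₂: ΔP = 75, V ≈ 6.9 × 75^0.636 ≈ 107.49 kt.
ΔV over 30 h = 26.56 kt → 24 h equivalent = 26.56 × 24/30 ≈ 21.25 kt.
21 kt < 30 kt ⇒ not rapid intensification.

21 kt, no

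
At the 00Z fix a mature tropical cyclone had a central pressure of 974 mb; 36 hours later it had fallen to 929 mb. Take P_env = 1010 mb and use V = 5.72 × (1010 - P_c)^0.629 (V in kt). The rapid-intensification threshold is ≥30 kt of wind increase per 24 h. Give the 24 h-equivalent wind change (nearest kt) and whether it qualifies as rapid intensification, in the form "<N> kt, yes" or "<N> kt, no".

V₁: ΔP = 36, V ≈ 5.72 × 36^0.629 ≈ 54.49 kt.
V₂: ΔP = 81, V ≈ 5.72 × 81^0.629 ≈ 90.75 kt.
ΔV over 36 h = 36.26 kt → 24 h equivalent = 36.26 × 24/36 ≈ 24.17 kt.
24 kt < 30 kt ⇒ not rapid intensification.

24 kt, no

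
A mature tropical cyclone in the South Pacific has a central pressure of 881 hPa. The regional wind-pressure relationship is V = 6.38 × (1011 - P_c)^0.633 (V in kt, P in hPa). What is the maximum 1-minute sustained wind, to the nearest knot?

ΔP = 1011 − 881 = 130 hPa.
130^0.633 ≈ 21.783.
V ≈ 6.38 × 21.783 ≈ 139.0 kt.

139 kt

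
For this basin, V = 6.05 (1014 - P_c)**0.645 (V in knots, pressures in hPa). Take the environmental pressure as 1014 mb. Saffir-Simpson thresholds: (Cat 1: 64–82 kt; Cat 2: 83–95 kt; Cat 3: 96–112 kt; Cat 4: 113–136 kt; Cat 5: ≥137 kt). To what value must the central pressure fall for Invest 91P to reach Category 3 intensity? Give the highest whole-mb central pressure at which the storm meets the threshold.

941 mb

Category 3 begins at V = 96 kt.
Required ΔP = (96/6.05)^(1/0.645) = 15.868^1.550 ≈ 72.65 mb.
P_c ≤ 1014 − 72.65 = 941.35, so the highest integer P_c is 941 mb.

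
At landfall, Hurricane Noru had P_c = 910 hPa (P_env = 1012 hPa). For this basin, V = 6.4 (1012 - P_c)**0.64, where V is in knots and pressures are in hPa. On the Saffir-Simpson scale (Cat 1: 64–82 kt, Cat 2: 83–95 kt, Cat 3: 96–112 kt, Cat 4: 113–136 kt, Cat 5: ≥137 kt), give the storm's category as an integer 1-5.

ΔP = 1012 − 910 = 102 hPa.
V ≈ 6.4 × 102^0.64 = 6.4 × 19.30 ≈ 124 kt.
124 kt falls in the Category 4 band.

4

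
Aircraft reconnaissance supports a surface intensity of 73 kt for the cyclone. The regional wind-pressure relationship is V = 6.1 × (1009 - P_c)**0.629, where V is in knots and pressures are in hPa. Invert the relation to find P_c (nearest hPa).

ΔP = (V / 6.1)^(1/0.629) = (73/6.1)^1.590.
73/6.1 = 11.967; 11.967^1.590 ≈ 51.74 hPa.
P_c = 1009 − 51.74 = 957.26 ≈ 957 hPa.

957 hPa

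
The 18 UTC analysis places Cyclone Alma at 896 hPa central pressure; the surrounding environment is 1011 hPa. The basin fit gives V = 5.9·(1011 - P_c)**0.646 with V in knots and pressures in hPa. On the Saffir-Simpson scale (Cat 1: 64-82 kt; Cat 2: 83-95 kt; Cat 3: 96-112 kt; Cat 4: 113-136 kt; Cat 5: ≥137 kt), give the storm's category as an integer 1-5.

4

ΔP = 1011 − 896 = 115 hPa.
V ≈ 5.9 × 115^0.646 = 5.9 × 21.44 ≈ 126 kt.
126 kt falls in the Category 4 band.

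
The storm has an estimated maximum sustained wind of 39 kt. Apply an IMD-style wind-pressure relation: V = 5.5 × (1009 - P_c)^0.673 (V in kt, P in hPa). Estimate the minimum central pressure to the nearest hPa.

991 hPa

ΔP = (V / 5.5)^(1/0.673) = (39/5.5)^1.486.
39/5.5 = 7.091; 7.091^1.486 ≈ 18.37 hPa.
P_c = 1009 − 18.37 = 990.63 ≈ 991 hPa.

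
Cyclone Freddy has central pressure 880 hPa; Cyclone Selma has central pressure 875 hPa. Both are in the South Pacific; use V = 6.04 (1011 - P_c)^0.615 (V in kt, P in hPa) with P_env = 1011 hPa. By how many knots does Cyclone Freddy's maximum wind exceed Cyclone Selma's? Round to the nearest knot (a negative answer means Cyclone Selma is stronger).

Cyclone Freddy: ΔP = 131; V ≈ 6.04 × 131^0.615 ≈ 121.10 kt.
Cyclone Selma: ΔP = 136; V ≈ 6.04 × 136^0.615 ≈ 123.93 kt.
Difference ≈ 121.10 − 123.93 = -2.83 → -3 kt.

-3 kt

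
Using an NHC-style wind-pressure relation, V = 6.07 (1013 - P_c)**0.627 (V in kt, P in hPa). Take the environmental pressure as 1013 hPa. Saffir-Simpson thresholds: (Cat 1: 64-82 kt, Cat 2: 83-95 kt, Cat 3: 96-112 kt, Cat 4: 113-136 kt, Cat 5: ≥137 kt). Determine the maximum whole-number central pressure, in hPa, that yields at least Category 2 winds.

Category 2 begins at V = 83 kt.
Required ΔP = (83/6.07)^(1/0.627) = 13.674^1.595 ≈ 64.81 hPa.
P_c ≤ 1013 − 64.81 = 948.19, so the highest integer P_c is 948 hPa.

948 hPa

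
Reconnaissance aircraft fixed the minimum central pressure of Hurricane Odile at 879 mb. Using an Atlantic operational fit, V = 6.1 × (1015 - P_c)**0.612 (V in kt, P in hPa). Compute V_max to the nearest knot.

123 kt

ΔP = 1015 − 879 = 136 mb.
136^0.612 ≈ 20.217.
V ≈ 6.1 × 20.217 ≈ 123.3 kt.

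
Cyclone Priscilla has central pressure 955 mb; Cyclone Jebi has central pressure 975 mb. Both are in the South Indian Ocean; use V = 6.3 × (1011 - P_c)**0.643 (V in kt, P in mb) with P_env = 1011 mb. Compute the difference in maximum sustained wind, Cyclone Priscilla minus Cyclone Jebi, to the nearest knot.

21 kt

Cyclone Priscilla: ΔP = 56; V ≈ 6.3 × 56^0.643 ≈ 83.84 kt.
Cyclone Jebi: ΔP = 36; V ≈ 6.3 × 36^0.643 ≈ 63.10 kt.
Difference ≈ 83.84 − 63.10 = 20.74 → 21 kt.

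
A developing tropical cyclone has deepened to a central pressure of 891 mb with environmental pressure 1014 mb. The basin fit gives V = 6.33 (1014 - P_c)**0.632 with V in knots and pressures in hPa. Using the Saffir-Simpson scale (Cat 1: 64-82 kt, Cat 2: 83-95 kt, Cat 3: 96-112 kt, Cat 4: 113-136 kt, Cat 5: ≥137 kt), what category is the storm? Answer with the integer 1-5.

ΔP = 1014 − 891 = 123 mb.
V ≈ 6.33 × 123^0.632 = 6.33 × 20.93 ≈ 133 kt.
133 kt falls in the Category 4 band.

4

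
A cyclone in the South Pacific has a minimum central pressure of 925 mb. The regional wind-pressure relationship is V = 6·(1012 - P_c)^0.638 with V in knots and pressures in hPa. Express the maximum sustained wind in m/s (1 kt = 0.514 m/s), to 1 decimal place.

53.3 m/s

ΔP = 1012 − 925 = 87 mb.
V ≈ 6 × 87^0.638 = 6 × 17.275 ≈ 103.649 kt.
103.649 × 0.514 ≈ 53.28 m/s → 53.3 m/s.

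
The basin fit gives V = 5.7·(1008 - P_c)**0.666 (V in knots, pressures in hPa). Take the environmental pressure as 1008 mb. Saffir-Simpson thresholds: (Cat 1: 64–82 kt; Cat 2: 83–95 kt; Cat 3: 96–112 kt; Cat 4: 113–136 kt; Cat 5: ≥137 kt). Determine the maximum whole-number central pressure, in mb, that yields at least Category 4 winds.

Category 4 begins at V = 113 kt.
Required ΔP = (113/5.7)^(1/0.666) = 19.825^1.502 ≈ 88.67 mb.
P_c ≤ 1008 − 88.67 = 919.33, so the highest integer P_c is 919 mb.

919 mb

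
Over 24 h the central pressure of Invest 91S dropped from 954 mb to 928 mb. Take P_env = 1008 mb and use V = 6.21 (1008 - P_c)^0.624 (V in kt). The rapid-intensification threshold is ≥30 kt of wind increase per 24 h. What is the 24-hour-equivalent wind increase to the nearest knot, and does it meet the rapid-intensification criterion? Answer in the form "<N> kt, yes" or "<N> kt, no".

21 kt, no

V₁: ΔP = 54, V ≈ 6.21 × 54^0.624 ≈ 74.84 kt.
V₂: ΔP = 80, V ≈ 6.21 × 80^0.624 ≈ 95.64 kt.
ΔV over 24 h = 20.80 kt → 24 h equivalent = 20.80 × 24/24 ≈ 20.80 kt.
21 kt < 30 kt ⇒ not rapid intensification.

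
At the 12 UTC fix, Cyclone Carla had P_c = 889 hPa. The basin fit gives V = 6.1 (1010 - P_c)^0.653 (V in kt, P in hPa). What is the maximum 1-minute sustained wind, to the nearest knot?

140 kt

ΔP = 1010 − 889 = 121 hPa.
121^0.653 ≈ 22.912.
V ≈ 6.1 × 22.912 ≈ 139.8 kt.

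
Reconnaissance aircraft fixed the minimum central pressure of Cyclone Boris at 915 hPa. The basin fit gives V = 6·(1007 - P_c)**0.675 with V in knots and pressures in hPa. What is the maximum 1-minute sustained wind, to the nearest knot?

ΔP = 1007 − 915 = 92 hPa.
92^0.675 ≈ 21.162.
V ≈ 6 × 21.162 ≈ 127.0 kt.

127 kt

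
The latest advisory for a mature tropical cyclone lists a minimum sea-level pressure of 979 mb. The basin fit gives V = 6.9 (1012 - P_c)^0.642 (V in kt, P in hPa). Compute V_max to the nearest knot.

ΔP = 1012 − 979 = 33 mb.
33^0.642 ≈ 9.438.
V ≈ 6.9 × 9.438 ≈ 65.1 kt.

65 kt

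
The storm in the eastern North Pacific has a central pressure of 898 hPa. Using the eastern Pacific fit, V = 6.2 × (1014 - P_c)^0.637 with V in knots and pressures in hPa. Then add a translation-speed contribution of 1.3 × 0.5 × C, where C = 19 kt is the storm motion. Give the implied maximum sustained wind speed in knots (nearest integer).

140 kt

ΔP = 1014 − 898 = 116 hPa.
116^0.637 ≈ 20.657.
V ≈ 6.2 × 20.657 ≈ 128.1 kt.
Translation term: 1.3 × 0.5 × 19 = 12.35 kt.
Corrected V ≈ 140.45 kt → 140 kt.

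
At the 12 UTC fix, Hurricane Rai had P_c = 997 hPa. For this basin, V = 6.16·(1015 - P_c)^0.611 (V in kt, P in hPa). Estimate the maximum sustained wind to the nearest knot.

ΔP = 1015 − 997 = 18 hPa.
18^0.611 ≈ 5.848.
V ≈ 6.16 × 5.848 ≈ 36.0 kt.

36 kt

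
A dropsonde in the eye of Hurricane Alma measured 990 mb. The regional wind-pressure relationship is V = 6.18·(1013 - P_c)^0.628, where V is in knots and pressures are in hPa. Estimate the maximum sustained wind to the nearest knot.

ΔP = 1013 − 990 = 23 mb.
23^0.628 ≈ 7.164.
V ≈ 6.18 × 7.164 ≈ 44.3 kt.

44 kt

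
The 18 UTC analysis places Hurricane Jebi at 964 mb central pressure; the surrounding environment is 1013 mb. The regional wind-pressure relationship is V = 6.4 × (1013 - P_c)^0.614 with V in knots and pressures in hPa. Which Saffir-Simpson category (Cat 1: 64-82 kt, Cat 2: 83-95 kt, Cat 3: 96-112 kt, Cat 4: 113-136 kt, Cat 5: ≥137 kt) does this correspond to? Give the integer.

ΔP = 1013 − 964 = 49 mb.
V ≈ 6.4 × 49^0.614 = 6.4 × 10.91 ≈ 70 kt.
70 kt falls in the Category 1 band.

1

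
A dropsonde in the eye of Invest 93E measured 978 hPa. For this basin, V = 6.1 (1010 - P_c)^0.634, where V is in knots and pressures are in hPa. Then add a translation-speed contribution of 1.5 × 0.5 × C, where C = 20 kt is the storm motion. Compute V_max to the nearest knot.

70 kt

ΔP = 1010 − 978 = 32 hPa.
32^0.634 ≈ 9.000.
V ≈ 6.1 × 9.000 ≈ 54.9 kt.
Translation term: 1.5 × 0.5 × 20 = 15 kt.
Corrected V ≈ 69.9 kt → 70 kt.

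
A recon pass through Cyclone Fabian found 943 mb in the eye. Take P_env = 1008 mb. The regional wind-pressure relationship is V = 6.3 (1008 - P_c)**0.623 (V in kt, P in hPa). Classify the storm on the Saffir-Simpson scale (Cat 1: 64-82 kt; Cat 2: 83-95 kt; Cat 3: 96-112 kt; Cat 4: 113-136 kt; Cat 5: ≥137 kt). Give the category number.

ΔP = 1008 − 943 = 65 mb.
V ≈ 6.3 × 65^0.623 = 6.3 × 13.47 ≈ 85 kt.
85 kt falls in the Category 2 band.

2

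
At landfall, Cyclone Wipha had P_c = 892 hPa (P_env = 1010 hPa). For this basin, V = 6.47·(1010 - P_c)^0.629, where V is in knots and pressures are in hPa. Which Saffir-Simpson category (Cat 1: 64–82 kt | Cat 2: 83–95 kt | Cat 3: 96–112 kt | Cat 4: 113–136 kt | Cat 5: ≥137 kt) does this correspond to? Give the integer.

ΔP = 1010 − 892 = 118 hPa.
V ≈ 6.47 × 118^0.629 = 6.47 × 20.10 ≈ 130 kt.
130 kt falls in the Category 4 band.

4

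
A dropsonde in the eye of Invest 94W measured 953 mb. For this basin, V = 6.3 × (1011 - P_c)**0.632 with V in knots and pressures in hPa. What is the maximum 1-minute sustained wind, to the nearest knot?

ΔP = 1011 − 953 = 58 mb.
58^0.632 ≈ 13.016.
V ≈ 6.3 × 13.016 ≈ 82.0 kt.

82 kt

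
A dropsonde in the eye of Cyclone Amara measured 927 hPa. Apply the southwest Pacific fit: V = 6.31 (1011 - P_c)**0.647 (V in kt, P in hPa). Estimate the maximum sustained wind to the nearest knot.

ΔP = 1011 − 927 = 84 hPa.
84^0.647 ≈ 17.580.
V ≈ 6.31 × 17.580 ≈ 110.9 kt.

111 kt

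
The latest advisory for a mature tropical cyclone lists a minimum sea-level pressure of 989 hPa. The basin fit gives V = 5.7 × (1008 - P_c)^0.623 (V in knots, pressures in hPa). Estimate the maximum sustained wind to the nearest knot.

36 kt

ΔP = 1008 − 989 = 19 hPa.
19^0.623 ≈ 6.261.
V ≈ 5.7 × 6.261 ≈ 35.7 kt.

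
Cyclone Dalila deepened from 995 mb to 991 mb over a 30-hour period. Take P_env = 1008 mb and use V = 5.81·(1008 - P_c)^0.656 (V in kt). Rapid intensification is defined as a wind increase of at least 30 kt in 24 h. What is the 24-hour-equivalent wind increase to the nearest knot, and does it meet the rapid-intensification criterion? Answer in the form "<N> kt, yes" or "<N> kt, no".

V₁: ΔP = 13, V ≈ 5.81 × 13^0.656 ≈ 31.26 kt.
V₂: ΔP = 17, V ≈ 5.81 × 17^0.656 ≈ 37.27 kt.
ΔV over 30 h = 6.01 kt → 24 h equivalent = 6.01 × 24/30 ≈ 4.81 kt.
5 kt < 30 kt ⇒ not rapid intensification.

5 kt, no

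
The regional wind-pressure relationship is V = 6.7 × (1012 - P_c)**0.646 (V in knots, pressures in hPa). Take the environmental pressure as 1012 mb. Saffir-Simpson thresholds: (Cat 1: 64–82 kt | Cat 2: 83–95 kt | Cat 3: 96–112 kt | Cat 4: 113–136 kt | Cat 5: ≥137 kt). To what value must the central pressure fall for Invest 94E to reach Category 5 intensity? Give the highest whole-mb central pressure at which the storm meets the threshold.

Category 5 begins at V = 137 kt.
Required ΔP = (137/6.7)^(1/0.646) = 20.448^1.548 ≈ 106.87 mb.
P_c ≤ 1012 − 106.87 = 905.13, so the highest integer P_c is 905 mb.

905 mb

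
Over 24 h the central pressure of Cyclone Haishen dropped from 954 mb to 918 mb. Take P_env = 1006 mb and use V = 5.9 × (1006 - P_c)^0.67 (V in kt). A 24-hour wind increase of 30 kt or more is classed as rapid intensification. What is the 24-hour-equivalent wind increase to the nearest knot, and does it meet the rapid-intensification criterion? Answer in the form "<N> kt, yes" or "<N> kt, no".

V₁: ΔP = 52, V ≈ 5.9 × 52^0.67 ≈ 83.29 kt.
V₂: ΔP = 88, V ≈ 5.9 × 88^0.67 ≈ 118.48 kt.
ΔV over 24 h = 35.19 kt → 24 h equivalent = 35.19 × 24/24 ≈ 35.19 kt.
35 kt ≥ 30 kt ⇒ rapid intensification.

35 kt, yes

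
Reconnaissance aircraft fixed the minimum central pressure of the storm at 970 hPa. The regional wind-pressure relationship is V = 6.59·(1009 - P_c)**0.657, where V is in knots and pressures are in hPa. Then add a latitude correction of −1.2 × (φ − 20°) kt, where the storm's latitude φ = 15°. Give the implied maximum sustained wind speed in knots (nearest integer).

79 kt

ΔP = 1009 − 970 = 39 hPa.
39^0.657 ≈ 11.100.
V ≈ 6.59 × 11.100 ≈ 73.2 kt.
Latitude correction: −1.2 × (15 − 20) = 6 kt.
Corrected V ≈ 79.2 kt → 79 kt.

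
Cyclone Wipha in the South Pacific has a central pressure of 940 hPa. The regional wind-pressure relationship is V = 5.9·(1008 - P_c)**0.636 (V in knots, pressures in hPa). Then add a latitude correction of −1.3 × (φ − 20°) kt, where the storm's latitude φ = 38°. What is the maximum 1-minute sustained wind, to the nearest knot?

63 kt

ΔP = 1008 − 940 = 68 hPa.
68^0.636 ≈ 14.638.
V ≈ 5.9 × 14.638 ≈ 86.4 kt.
Latitude correction: −1.3 × (38 − 20) = -23.4 kt.
Corrected V ≈ 63 kt → 63 kt.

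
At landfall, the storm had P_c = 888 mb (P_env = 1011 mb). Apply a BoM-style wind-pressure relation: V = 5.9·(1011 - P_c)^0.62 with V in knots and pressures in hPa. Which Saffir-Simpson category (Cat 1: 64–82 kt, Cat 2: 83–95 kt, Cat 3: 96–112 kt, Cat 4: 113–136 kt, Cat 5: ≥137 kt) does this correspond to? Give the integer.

4

ΔP = 1011 − 888 = 123 mb.
V ≈ 5.9 × 123^0.62 = 5.9 × 19.76 ≈ 117 kt.
117 kt falls in the Category 4 band.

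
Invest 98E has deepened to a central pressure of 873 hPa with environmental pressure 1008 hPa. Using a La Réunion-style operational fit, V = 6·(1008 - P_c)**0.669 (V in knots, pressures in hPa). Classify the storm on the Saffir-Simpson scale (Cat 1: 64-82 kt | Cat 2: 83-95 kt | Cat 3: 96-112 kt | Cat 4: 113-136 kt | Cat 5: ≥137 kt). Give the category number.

ΔP = 1008 − 873 = 135 hPa.
V ≈ 6 × 135^0.669 = 6 × 26.62 ≈ 160 kt.
160 kt falls in the Category 5 band.

5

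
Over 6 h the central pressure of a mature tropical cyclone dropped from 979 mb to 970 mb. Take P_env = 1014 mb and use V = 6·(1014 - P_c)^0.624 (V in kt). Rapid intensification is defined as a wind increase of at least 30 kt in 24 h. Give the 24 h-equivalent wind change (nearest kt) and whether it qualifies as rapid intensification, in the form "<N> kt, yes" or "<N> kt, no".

V₁: ΔP = 35, V ≈ 6 × 35^0.624 ≈ 55.16 kt.
V₂: ΔP = 44, V ≈ 6 × 44^0.624 ≈ 63.63 kt.
ΔV over 6 h = 8.47 kt → 24 h equivalent = 8.47 × 24/6 ≈ 33.88 kt.
34 kt ≥ 30 kt ⇒ rapid intensification.

34 kt, yes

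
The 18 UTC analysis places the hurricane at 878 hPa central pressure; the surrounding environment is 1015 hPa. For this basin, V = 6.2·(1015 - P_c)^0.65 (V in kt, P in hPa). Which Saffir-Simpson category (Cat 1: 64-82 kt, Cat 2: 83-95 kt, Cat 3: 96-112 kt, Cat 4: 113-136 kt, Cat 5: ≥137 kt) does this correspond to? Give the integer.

ΔP = 1015 − 878 = 137 hPa.
V ≈ 6.2 × 137^0.65 = 6.2 × 24.48 ≈ 152 kt.
152 kt falls in the Category 5 band.

5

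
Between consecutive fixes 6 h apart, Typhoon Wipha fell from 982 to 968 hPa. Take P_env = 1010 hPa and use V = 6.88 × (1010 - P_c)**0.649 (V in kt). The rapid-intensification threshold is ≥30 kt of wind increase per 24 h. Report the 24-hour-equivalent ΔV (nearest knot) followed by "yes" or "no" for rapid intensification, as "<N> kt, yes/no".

72 kt, yes

V₁: ΔP = 28, V ≈ 6.88 × 28^0.649 ≈ 59.81 kt.
V₂: ΔP = 42, V ≈ 6.88 × 42^0.649 ≈ 77.82 kt.
ΔV over 6 h = 18.01 kt → 24 h equivalent = 18.01 × 24/6 ≈ 72.04 kt.
72 kt ≥ 30 kt ⇒ rapid intensification.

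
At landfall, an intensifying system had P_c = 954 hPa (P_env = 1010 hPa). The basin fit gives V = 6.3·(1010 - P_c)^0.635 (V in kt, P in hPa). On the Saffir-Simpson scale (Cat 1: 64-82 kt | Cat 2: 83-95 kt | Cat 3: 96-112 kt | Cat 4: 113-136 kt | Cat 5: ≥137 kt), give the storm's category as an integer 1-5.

1

ΔP = 1010 − 954 = 56 hPa.
V ≈ 6.3 × 56^0.635 = 6.3 × 12.89 ≈ 81 kt.
81 kt falls in the Category 1 band.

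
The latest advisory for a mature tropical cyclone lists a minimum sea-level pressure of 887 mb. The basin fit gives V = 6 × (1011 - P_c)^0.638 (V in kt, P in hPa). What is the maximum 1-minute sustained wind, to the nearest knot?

ΔP = 1011 − 887 = 124 mb.
124^0.638 ≈ 21.657.
V ≈ 6 × 21.657 ≈ 129.9 kt.

130 kt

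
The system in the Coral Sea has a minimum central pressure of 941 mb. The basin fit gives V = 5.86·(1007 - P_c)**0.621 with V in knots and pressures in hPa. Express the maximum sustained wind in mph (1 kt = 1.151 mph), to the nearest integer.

ΔP = 1007 − 941 = 66 mb.
V ≈ 5.86 × 66^0.621 = 5.86 × 13.488 ≈ 79.038 kt.
79.038 × 1.151 ≈ 90.97 mph → 91 mph.

91 mph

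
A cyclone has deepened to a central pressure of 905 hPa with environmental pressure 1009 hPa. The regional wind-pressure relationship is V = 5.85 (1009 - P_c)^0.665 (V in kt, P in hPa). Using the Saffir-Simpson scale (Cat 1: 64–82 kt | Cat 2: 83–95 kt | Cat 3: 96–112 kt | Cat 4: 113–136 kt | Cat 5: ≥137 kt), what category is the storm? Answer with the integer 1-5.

4

ΔP = 1009 − 905 = 104 hPa.
V ≈ 5.85 × 104^0.665 = 5.85 × 21.94 ≈ 128 kt.
128 kt falls in the Category 4 band.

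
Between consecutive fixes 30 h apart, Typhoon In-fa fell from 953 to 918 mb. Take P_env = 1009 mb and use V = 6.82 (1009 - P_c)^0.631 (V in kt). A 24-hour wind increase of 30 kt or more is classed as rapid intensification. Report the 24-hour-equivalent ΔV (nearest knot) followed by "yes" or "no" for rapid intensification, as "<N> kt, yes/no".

25 kt, no

V₁: ΔP = 56, V ≈ 6.82 × 56^0.631 ≈ 86.48 kt.
V₂: ΔP = 91, V ≈ 6.82 × 91^0.631 ≈ 117.47 kt.
ΔV over 30 h = 30.99 kt → 24 h equivalent = 30.99 × 24/30 ≈ 24.79 kt.
25 kt < 30 kt ⇒ not rapid intensification.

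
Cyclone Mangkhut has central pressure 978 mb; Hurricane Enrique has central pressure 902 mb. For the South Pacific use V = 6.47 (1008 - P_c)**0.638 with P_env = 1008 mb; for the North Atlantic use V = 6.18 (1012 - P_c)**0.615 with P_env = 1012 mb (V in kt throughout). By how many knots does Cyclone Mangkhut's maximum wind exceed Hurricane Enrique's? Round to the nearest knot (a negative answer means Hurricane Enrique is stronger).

-55 kt

Cyclone Mangkhut: ΔP = 30; V ≈ 6.47 × 30^0.638 ≈ 56.66 kt.
Hurricane Enrique: ΔP = 110; V ≈ 6.18 × 110^0.615 ≈ 111.29 kt.
Difference ≈ 56.66 − 111.29 = -54.63 → -55 kt.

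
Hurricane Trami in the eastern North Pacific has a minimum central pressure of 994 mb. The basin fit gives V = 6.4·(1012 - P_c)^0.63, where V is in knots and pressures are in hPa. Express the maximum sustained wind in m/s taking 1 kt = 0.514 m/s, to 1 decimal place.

ΔP = 1012 − 994 = 18 mb.
V ≈ 6.4 × 18^0.63 = 6.4 × 6.178 ≈ 39.537 kt.
39.537 × 0.514 ≈ 20.32 m/s → 20.3 m/s.

20.3 m/s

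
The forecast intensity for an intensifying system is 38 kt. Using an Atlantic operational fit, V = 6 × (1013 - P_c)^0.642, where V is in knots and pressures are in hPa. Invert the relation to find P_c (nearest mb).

995 mb

ΔP = (V / 6)^(1/0.642) = (38/6)^1.558.
38/6 = 6.333; 6.333^1.558 ≈ 17.73 mb.
P_c = 1013 − 17.73 = 995.27 ≈ 995 mb.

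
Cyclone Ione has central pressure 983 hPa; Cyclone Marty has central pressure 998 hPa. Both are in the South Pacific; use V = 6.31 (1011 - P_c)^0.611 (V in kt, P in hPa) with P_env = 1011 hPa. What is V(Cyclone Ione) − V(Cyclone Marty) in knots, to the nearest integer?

Cyclone Ione: ΔP = 28; V ≈ 6.31 × 28^0.611 ≈ 48.33 kt.
Cyclone Marty: ΔP = 13; V ≈ 6.31 × 13^0.611 ≈ 30.24 kt.
Difference ≈ 48.33 − 30.24 = 18.09 → 18 kt.

18 kt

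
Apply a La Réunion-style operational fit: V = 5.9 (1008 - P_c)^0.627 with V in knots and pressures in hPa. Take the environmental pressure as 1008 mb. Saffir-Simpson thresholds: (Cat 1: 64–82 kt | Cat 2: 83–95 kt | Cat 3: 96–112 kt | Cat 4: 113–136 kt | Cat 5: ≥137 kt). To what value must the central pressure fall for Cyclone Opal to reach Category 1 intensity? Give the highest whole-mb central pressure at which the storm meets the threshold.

963 mb

Category 1 begins at V = 64 kt.
Required ΔP = (64/5.9)^(1/0.627) = 10.847^1.595 ≈ 44.80 mb.
P_c ≤ 1008 − 44.80 = 963.20, so the highest integer P_c is 963 mb.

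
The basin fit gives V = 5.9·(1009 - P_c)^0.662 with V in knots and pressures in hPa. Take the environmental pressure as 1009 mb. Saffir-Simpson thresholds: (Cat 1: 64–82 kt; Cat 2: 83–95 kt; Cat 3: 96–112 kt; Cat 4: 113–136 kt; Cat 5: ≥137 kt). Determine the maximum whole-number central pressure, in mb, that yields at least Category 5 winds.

Category 5 begins at V = 137 kt.
Required ΔP = (137/5.9)^(1/0.662) = 23.220^1.511 ≈ 115.68 mb.
P_c ≤ 1009 − 115.68 = 893.32, so the highest integer P_c is 893 mb.

893 mb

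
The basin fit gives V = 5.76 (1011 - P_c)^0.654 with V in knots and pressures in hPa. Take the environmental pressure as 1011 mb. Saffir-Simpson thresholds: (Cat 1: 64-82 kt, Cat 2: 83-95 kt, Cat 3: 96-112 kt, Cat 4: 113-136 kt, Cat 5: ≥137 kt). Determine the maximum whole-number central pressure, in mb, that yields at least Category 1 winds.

971 mb

Category 1 begins at V = 64 kt.
Required ΔP = (64/5.76)^(1/0.654) = 11.111^1.529 ≈ 39.72 mb.
P_c ≤ 1011 − 39.72 = 971.28, so the highest integer P_c is 971 mb.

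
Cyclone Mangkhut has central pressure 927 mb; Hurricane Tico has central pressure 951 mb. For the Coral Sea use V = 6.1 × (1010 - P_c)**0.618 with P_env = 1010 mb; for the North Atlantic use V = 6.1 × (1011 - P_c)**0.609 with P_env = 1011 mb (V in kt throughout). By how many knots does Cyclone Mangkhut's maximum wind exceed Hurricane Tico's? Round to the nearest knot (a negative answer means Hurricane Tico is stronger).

20 kt

Cyclone Mangkhut: ΔP = 83; V ≈ 6.1 × 83^0.618 ≈ 93.61 kt.
Hurricane Tico: ΔP = 60; V ≈ 6.1 × 60^0.609 ≈ 73.83 kt.
Difference ≈ 93.61 − 73.83 = 19.78 → 20 kt.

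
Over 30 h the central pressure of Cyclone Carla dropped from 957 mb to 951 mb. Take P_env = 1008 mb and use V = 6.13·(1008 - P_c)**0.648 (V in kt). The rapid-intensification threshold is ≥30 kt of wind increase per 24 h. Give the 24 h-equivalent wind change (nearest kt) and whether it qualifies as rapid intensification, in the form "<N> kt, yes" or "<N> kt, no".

V₁: ΔP = 51, V ≈ 6.13 × 51^0.648 ≈ 78.34 kt.
V₂: ΔP = 57, V ≈ 6.13 × 57^0.648 ≈ 84.19 kt.
ΔV over 30 h = 5.85 kt → 24 h equivalent = 5.85 × 24/30 ≈ 4.68 kt.
5 kt < 30 kt ⇒ not rapid intensification.

5 kt, no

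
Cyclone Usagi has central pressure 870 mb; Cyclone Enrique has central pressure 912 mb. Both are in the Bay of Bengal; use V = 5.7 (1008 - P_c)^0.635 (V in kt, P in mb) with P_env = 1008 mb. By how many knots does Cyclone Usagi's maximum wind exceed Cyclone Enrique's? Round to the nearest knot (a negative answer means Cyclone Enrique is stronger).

27 kt

Cyclone Usagi: ΔP = 138; V ≈ 5.7 × 138^0.635 ≈ 130.23 kt.
Cyclone Enrique: ΔP = 96; V ≈ 5.7 × 96^0.635 ≈ 103.42 kt.
Difference ≈ 130.23 − 103.42 = 26.81 → 27 kt.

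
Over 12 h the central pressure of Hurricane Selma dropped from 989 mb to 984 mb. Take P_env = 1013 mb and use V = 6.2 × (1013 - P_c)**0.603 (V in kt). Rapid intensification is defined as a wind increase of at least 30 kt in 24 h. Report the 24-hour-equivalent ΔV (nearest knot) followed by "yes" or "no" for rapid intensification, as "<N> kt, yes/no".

10 kt, no

V₁: ΔP = 24, V ≈ 6.2 × 24^0.603 ≈ 42.14 kt.
V₂: ΔP = 29, V ≈ 6.2 × 29^0.603 ≈ 47.23 kt.
ΔV over 12 h = 5.09 kt → 24 h equivalent = 5.09 × 24/12 ≈ 10.18 kt.
10 kt < 30 kt ⇒ not rapid intensification.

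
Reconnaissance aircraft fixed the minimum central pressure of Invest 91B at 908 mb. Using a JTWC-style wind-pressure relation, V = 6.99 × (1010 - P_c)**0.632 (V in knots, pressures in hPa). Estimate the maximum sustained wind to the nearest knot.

130 kt

ΔP = 1010 − 908 = 102 mb.
102^0.632 ≈ 18.597.
V ≈ 6.99 × 18.597 ≈ 130.0 kt.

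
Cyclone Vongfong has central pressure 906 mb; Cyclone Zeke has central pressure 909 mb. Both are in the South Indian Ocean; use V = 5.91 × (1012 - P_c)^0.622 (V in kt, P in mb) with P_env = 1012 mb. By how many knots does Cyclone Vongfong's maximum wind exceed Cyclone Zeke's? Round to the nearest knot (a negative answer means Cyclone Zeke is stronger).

2 kt

Cyclone Vongfong: ΔP = 106; V ≈ 5.91 × 106^0.622 ≈ 107.48 kt.
Cyclone Zeke: ΔP = 103; V ≈ 5.91 × 103^0.622 ≈ 105.58 kt.
Difference ≈ 107.48 − 105.58 = 1.90 → 2 kt.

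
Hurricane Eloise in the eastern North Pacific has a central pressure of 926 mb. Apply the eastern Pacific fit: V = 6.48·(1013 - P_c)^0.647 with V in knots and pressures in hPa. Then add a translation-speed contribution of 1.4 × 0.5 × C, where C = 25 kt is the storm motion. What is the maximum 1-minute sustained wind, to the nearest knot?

ΔP = 1013 − 926 = 87 mb.
87^0.647 ≈ 17.983.
V ≈ 6.48 × 17.983 ≈ 116.5 kt.
Translation term: 1.4 × 0.5 × 25 = 17.5 kt.
Corrected V ≈ 134 kt → 134 kt.

134 kt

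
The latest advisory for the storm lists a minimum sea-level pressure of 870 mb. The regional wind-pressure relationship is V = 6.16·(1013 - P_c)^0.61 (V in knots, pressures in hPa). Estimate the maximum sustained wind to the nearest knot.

ΔP = 1013 − 870 = 143 mb.
143^0.61 ≈ 20.642.
V ≈ 6.16 × 20.642 ≈ 127.2 kt.

127 kt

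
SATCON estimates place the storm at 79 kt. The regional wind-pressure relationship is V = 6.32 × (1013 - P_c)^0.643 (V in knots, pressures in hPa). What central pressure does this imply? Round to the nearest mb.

ΔP = (V / 6.32)^(1/0.643) = (79/6.32)^1.555.
79/6.32 = 12.500; 12.500^1.555 ≈ 50.81 mb.
P_c = 1013 − 50.81 = 962.19 ≈ 962 mb.

962 mb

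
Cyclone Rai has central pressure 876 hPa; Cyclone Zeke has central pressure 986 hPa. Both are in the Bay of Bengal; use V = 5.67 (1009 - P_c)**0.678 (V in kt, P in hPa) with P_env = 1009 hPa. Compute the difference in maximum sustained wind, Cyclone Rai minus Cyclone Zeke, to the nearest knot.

Cyclone Rai: ΔP = 133; V ≈ 5.67 × 133^0.678 ≈ 156.15 kt.
Cyclone Zeke: ΔP = 23; V ≈ 5.67 × 23^0.678 ≈ 47.52 kt.
Difference ≈ 156.15 − 47.52 = 108.63 → 109 kt.

109 kt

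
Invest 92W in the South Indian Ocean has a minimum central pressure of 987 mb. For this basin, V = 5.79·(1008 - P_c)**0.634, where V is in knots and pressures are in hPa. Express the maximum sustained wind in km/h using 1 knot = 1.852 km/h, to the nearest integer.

74 km/h

ΔP = 1008 − 987 = 21 mb.
V ≈ 5.79 × 21^0.634 = 5.79 × 6.891 ≈ 39.899 kt.
39.899 × 1.852 ≈ 73.89 km/h → 74 km/h.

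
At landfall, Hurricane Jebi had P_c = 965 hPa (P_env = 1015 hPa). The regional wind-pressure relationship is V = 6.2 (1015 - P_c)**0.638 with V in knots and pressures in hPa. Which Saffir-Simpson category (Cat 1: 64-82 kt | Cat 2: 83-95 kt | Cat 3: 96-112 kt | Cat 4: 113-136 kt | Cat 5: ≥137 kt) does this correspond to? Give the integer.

1

ΔP = 1015 − 965 = 50 hPa.
V ≈ 6.2 × 50^0.638 = 6.2 × 12.13 ≈ 75 kt.
75 kt falls in the Category 1 band.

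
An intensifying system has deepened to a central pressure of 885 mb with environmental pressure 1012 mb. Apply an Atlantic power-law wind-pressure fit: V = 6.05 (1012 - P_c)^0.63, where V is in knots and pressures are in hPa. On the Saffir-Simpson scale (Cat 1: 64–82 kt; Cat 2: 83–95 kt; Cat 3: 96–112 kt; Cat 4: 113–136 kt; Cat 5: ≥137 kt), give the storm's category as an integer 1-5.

ΔP = 1012 − 885 = 127 mb.
V ≈ 6.05 × 127^0.63 = 6.05 × 21.15 ≈ 128 kt.
128 kt falls in the Category 4 band.

4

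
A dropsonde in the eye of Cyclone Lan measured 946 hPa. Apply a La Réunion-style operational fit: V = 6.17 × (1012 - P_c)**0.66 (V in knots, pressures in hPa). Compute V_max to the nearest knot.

ΔP = 1012 − 946 = 66 hPa.
66^0.66 ≈ 15.882.
V ≈ 6.17 × 15.882 ≈ 98.0 kt.

98 kt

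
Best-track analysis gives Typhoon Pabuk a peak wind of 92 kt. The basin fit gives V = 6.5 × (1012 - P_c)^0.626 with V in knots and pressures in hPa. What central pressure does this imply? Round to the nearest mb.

ΔP = (V / 6.5)^(1/0.626) = (92/6.5)^1.597.
92/6.5 = 14.154; 14.154^1.597 ≈ 68.94 mb.
P_c = 1012 − 68.94 = 943.06 ≈ 943 mb.

943 mb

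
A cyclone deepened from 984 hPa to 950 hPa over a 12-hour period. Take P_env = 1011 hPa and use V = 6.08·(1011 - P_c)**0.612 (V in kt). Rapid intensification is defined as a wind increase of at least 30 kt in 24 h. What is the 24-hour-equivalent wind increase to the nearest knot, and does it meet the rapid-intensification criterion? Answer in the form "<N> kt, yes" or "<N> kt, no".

59 kt, yes

V₁: ΔP = 27, V ≈ 6.08 × 27^0.612 ≈ 45.70 kt.
V₂: ΔP = 61, V ≈ 6.08 × 61^0.612 ≈ 75.25 kt.
ΔV over 12 h = 29.55 kt → 24 h equivalent = 29.55 × 24/12 ≈ 59.10 kt.
59 kt ≥ 30 kt ⇒ rapid intensification.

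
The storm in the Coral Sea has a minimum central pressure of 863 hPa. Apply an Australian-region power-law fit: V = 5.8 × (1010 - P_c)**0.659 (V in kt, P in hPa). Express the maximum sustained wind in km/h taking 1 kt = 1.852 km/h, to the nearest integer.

288 km/h

ΔP = 1010 − 863 = 147 hPa.
V ≈ 5.8 × 147^0.659 = 5.8 × 26.808 ≈ 155.486 kt.
155.486 × 1.852 ≈ 287.96 km/h → 288 km/h.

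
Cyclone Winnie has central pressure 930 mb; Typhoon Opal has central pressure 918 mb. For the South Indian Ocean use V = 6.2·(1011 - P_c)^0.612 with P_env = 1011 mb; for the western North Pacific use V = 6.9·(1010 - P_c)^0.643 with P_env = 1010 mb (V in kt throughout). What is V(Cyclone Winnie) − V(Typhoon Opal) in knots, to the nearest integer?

-35 kt

Cyclone Winnie: ΔP = 81; V ≈ 6.2 × 81^0.612 ≈ 91.28 kt.
Typhoon Opal: ΔP = 92; V ≈ 6.9 × 92^0.643 ≈ 126.35 kt.
Difference ≈ 91.28 − 126.35 = -35.07 → -35 kt.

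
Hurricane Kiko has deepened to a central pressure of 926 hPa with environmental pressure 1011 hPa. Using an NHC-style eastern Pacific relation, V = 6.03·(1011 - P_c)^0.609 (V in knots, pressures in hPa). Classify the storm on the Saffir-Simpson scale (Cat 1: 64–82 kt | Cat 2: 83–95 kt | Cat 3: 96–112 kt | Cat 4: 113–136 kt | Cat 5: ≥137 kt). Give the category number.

ΔP = 1011 − 926 = 85 hPa.
V ≈ 6.03 × 85^0.609 = 6.03 × 14.96 ≈ 90 kt.
90 kt falls in the Category 2 band.

2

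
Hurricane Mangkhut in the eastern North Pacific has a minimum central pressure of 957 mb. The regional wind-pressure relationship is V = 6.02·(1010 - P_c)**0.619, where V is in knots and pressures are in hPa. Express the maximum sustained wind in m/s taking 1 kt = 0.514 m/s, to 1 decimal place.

ΔP = 1010 − 957 = 53 mb.
V ≈ 6.02 × 53^0.619 = 6.02 × 11.677 ≈ 70.295 kt.
70.295 × 0.514 ≈ 36.13 m/s → 36.1 m/s.

36.1 m/s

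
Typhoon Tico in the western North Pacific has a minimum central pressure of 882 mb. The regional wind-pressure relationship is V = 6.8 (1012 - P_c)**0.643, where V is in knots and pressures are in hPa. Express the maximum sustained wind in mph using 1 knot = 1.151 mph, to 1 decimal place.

179.0 mph

ΔP = 1012 − 882 = 130 mb.
V ≈ 6.8 × 130^0.643 = 6.8 × 22.870 ≈ 155.516 kt.
155.516 × 1.151 ≈ 179.00 mph → 179.0 mph.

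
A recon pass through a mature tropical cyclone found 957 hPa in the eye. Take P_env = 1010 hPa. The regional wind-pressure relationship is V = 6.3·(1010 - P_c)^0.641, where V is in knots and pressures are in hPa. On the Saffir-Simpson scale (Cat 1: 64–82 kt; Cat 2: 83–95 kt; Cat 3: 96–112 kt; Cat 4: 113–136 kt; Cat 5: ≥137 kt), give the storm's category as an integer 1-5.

1

ΔP = 1010 − 957 = 53 hPa.
V ≈ 6.3 × 53^0.641 = 6.3 × 12.74 ≈ 80 kt.
80 kt falls in the Category 1 band.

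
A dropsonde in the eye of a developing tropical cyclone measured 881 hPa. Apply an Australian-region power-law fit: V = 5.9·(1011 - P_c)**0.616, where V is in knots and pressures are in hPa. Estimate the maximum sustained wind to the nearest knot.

118 kt

ΔP = 1011 − 881 = 130 hPa.
130^0.616 ≈ 20.053.
V ≈ 5.9 × 20.053 ≈ 118.3 kt.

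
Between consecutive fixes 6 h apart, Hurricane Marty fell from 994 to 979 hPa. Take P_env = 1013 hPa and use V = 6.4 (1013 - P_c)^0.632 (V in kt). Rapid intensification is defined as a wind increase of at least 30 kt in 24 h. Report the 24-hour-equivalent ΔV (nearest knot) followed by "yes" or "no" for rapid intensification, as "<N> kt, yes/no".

V₁: ΔP = 19, V ≈ 6.4 × 19^0.632 ≈ 41.15 kt.
V₂: ΔP = 34, V ≈ 6.4 × 34^0.632 ≈ 59.44 kt.
ΔV over 6 h = 18.29 kt → 24 h equivalent = 18.29 × 24/6 ≈ 73.16 kt.
73 kt ≥ 30 kt ⇒ rapid intensification.

73 kt, yes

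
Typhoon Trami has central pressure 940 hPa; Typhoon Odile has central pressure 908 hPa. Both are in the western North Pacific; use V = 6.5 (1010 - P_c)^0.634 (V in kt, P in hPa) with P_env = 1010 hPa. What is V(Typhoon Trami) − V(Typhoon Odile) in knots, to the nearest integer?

-26 kt

Typhoon Trami: ΔP = 70; V ≈ 6.5 × 70^0.634 ≈ 96.10 kt.
Typhoon Odile: ΔP = 102; V ≈ 6.5 × 102^0.634 ≈ 122.00 kt.
Difference ≈ 96.10 − 122.00 = -25.90 → -26 kt.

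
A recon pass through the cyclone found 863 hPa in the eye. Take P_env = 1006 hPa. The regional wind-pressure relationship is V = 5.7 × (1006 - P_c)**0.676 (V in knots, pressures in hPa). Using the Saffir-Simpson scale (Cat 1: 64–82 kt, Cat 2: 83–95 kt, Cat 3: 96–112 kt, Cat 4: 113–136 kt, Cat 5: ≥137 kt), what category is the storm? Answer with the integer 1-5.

ΔP = 1006 − 863 = 143 hPa.
V ≈ 5.7 × 143^0.676 = 5.7 × 28.64 ≈ 163 kt.
163 kt falls in the Category 5 band.

5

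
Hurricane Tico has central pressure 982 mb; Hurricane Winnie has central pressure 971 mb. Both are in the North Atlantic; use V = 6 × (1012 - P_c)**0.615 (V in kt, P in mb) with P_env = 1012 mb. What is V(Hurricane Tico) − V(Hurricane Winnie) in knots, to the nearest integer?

-10 kt

Hurricane Tico: ΔP = 30; V ≈ 6 × 30^0.615 ≈ 48.59 kt.
Hurricane Winnie: ΔP = 41; V ≈ 6 × 41^0.615 ≈ 58.89 kt.
Difference ≈ 48.59 − 58.89 = -10.30 → -10 kt.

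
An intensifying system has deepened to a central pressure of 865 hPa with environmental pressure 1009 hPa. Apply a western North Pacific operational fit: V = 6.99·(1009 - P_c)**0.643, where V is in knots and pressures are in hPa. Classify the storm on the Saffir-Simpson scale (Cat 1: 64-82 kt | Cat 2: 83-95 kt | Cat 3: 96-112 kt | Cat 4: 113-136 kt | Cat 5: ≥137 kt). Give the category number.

ΔP = 1009 − 865 = 144 hPa.
V ≈ 6.99 × 144^0.643 = 6.99 × 24.42 ≈ 171 kt.
171 kt falls in the Category 5 band.

5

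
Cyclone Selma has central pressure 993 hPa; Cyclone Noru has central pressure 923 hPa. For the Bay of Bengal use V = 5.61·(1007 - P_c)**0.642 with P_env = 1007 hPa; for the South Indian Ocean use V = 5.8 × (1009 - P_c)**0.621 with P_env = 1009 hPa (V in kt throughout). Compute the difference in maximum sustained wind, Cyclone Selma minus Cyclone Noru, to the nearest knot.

-62 kt

Cyclone Selma: ΔP = 14; V ≈ 5.61 × 14^0.642 ≈ 30.53 kt.
Cyclone Noru: ΔP = 86; V ≈ 5.8 × 86^0.621 ≈ 92.20 kt.
Difference ≈ 30.53 − 92.20 = -61.67 → -62 kt.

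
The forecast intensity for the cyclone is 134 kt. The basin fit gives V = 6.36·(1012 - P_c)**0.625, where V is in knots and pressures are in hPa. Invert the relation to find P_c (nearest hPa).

881 hPa

ΔP = (V / 6.36)^(1/0.625) = (134/6.36)^1.600.
134/6.36 = 21.069; 21.069^1.600 ≈ 131.17 hPa.
P_c = 1012 − 131.17 = 880.83 ≈ 881 hPa.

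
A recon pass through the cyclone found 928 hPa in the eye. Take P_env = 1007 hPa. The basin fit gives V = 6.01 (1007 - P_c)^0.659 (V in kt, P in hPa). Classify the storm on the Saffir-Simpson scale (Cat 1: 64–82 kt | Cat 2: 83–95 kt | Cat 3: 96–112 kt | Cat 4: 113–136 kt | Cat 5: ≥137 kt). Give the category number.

ΔP = 1007 − 928 = 79 hPa.
V ≈ 6.01 × 79^0.659 = 6.01 × 17.80 ≈ 107 kt.
107 kt falls in the Category 3 band.

3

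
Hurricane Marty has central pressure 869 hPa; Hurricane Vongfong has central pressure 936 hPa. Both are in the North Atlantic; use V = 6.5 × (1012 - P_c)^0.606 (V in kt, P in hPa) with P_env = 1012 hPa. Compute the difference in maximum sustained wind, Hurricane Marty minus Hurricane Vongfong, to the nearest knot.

Hurricane Marty: ΔP = 143; V ≈ 6.5 × 143^0.606 ≈ 131.54 kt.
Hurricane Vongfong: ΔP = 76; V ≈ 6.5 × 76^0.606 ≈ 89.68 kt.
Difference ≈ 131.54 − 89.68 = 41.86 → 42 kt.

42 kt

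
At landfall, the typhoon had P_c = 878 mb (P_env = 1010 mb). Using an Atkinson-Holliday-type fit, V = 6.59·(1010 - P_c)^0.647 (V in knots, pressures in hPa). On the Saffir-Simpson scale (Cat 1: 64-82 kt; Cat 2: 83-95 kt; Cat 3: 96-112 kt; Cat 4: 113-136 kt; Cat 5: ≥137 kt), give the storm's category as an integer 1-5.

5

ΔP = 1010 − 878 = 132 mb.
V ≈ 6.59 × 132^0.647 = 6.59 × 23.55 ≈ 155 kt.
155 kt falls in the Category 5 band.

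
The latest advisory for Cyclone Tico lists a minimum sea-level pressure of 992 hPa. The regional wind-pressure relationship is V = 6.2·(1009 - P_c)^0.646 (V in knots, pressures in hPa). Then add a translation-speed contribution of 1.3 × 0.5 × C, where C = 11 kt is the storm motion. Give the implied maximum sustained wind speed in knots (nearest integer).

46 kt

ΔP = 1009 − 992 = 17 hPa.
17^0.646 ≈ 6.235.
V ≈ 6.2 × 6.235 ≈ 38.7 kt.
Translation term: 1.3 × 0.5 × 11 = 7.15 kt.
Corrected V ≈ 45.85 kt → 46 kt.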